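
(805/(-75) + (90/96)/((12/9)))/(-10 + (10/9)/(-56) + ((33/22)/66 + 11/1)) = -2224299/222400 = -10.00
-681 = -681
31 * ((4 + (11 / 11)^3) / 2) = 155 / 2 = 77.50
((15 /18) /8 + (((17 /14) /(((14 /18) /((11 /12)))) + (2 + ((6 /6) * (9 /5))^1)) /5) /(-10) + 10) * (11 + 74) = 24988861 /29400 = 849.96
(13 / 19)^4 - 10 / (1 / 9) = -11700329 / 130321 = -89.78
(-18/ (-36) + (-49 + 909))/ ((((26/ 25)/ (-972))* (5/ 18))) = -37638270/ 13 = -2895251.54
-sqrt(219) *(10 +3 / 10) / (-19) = 8.02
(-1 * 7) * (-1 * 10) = 70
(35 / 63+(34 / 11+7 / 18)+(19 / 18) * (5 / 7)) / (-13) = -3319 / 9009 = -0.37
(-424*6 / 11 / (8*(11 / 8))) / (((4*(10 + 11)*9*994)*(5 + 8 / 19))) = -2014 / 390228993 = -0.00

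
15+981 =996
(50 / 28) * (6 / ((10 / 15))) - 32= -223 / 14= -15.93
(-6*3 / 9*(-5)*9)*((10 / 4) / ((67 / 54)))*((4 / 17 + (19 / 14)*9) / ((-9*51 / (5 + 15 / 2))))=-16666875 / 271082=-61.48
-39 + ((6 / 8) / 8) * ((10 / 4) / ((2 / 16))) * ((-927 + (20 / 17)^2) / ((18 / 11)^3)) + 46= -389.09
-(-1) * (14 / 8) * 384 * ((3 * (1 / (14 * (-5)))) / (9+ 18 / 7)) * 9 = -112 / 5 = -22.40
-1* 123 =-123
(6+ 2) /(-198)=-4 /99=-0.04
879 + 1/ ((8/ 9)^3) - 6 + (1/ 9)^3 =326377457/ 373248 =874.43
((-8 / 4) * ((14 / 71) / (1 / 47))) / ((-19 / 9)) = 11844 / 1349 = 8.78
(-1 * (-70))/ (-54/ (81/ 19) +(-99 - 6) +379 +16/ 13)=273/ 1024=0.27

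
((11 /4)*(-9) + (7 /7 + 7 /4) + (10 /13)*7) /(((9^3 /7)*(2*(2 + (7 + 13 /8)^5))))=-917504 /548998006635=-0.00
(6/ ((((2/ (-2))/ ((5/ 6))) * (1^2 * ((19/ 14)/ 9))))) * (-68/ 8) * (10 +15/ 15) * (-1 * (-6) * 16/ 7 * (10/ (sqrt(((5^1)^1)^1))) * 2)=3231360 * sqrt(5)/ 19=380291.61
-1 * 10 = -10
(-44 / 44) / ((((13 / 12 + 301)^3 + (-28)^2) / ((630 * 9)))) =-9797760 / 47636120377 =-0.00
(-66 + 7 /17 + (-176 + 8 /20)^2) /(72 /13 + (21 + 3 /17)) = 18889221 /16400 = 1151.78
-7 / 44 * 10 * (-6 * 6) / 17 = 630 / 187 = 3.37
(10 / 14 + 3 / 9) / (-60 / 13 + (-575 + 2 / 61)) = -17446 / 9651789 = -0.00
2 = 2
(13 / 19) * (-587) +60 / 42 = -400.20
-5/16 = -0.31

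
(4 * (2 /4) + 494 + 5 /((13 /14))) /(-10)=-3259 /65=-50.14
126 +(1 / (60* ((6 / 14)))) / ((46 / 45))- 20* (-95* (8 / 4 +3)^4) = 218523191 / 184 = 1187626.04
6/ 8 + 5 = 23/ 4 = 5.75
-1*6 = -6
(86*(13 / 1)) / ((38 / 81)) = 45279 / 19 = 2383.11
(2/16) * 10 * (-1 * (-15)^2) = -281.25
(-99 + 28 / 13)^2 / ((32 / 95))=150582695 / 5408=27844.43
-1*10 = -10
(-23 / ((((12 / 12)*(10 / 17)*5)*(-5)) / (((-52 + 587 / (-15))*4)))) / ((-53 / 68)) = 72691592 / 99375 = 731.49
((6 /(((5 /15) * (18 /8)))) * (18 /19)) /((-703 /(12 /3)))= -576 /13357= -0.04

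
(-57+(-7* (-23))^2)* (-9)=-232776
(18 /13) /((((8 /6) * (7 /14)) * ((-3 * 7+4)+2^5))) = 9 /65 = 0.14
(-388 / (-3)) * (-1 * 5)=-1940 / 3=-646.67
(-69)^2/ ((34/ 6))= 14283/ 17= 840.18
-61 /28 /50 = -61 /1400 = -0.04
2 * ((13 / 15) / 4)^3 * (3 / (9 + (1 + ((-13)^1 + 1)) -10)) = -2197 / 432000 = -0.01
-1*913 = -913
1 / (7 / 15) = 15 / 7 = 2.14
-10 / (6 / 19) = -95 / 3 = -31.67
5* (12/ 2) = 30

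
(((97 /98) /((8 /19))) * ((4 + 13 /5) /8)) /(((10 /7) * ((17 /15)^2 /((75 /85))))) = 8210565 /8804096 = 0.93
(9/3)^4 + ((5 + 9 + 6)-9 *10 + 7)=18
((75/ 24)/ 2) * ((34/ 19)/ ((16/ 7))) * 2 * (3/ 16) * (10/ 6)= 14875/ 19456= 0.76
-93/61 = -1.52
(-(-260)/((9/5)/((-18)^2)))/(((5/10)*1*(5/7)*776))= 16380/97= 168.87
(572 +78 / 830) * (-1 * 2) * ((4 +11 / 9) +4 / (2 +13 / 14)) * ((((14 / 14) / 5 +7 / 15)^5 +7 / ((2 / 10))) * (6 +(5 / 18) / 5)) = -537071627028937 / 334906245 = -1603647.69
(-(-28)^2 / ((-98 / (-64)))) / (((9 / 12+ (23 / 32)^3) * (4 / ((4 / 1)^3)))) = -268435456 / 36743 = -7305.76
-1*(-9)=9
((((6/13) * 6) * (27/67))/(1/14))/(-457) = -13608/398047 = -0.03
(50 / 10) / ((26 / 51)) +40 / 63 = 17105 / 1638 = 10.44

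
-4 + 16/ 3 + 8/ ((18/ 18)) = 28/ 3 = 9.33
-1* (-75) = 75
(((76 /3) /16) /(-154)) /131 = -19 /242088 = -0.00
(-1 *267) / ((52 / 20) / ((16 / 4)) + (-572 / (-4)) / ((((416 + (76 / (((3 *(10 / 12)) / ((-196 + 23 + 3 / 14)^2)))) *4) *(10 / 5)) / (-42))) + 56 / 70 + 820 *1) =-395844940440 / 1217852055889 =-0.33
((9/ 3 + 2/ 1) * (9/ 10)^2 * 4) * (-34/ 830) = -1377/ 2075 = -0.66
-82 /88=-41 /44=-0.93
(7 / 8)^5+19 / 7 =740241 / 229376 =3.23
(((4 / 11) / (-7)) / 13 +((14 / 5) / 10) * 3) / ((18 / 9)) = 20921 / 50050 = 0.42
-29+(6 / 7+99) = 496 / 7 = 70.86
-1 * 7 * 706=-4942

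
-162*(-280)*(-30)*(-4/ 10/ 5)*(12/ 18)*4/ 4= 72576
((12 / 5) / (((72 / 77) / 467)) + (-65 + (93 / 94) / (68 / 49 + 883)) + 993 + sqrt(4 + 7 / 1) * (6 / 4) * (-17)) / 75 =1443804029 / 50918625 - 17 * sqrt(11) / 50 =27.23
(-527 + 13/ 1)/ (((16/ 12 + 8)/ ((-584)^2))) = -131477088/ 7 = -18782441.14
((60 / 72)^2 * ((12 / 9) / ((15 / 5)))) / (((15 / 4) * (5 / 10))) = 40 / 243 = 0.16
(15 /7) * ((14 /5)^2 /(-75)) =-28 /125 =-0.22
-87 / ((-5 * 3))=29 / 5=5.80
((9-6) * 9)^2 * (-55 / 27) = -1485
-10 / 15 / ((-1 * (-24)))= -1 / 36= -0.03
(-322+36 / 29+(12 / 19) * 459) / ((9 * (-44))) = 773 / 9918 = 0.08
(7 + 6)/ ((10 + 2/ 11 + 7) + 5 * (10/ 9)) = 1287/ 2251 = 0.57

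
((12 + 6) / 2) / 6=1.50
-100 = -100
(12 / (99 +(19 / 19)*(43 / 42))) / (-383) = -504 / 1608983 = -0.00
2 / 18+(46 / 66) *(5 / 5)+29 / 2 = 3031 / 198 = 15.31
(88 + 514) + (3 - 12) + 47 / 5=3012 / 5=602.40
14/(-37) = -14/37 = -0.38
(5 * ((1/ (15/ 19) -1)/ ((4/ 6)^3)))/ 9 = 1/ 2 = 0.50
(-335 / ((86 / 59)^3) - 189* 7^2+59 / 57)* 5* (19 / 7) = -1698217589065 / 13357176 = -127138.97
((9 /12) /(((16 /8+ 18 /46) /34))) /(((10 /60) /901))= 57647.62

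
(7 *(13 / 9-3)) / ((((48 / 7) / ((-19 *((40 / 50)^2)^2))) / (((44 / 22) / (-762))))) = -208544 / 6429375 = -0.03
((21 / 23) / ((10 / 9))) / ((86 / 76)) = 3591 / 4945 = 0.73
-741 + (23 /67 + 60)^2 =13019500 /4489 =2900.31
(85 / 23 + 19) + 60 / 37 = 20694 / 851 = 24.32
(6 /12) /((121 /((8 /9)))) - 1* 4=-4352 /1089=-4.00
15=15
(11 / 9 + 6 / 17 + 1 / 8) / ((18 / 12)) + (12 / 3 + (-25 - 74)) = -172339 / 1836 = -93.87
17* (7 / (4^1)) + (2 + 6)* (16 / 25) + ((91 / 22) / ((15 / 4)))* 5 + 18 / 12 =138221 / 3300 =41.89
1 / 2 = 0.50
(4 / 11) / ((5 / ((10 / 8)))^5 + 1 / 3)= 12 / 33803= 0.00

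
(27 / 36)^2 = 9 / 16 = 0.56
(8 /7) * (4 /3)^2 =128 /63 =2.03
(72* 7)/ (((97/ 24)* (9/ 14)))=18816/ 97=193.98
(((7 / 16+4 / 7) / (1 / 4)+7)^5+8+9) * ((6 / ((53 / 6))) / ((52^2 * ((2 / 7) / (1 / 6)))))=8451985730415 / 352350322688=23.99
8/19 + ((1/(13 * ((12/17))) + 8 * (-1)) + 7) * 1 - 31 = -93277/2964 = -31.47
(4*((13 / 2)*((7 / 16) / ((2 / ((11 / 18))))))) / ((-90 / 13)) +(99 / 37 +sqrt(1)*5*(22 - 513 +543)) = 251434999 / 959040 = 262.17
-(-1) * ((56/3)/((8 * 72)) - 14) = -3017/216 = -13.97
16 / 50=8 / 25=0.32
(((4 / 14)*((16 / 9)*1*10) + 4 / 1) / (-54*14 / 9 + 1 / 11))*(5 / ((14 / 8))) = -9680 / 31311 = -0.31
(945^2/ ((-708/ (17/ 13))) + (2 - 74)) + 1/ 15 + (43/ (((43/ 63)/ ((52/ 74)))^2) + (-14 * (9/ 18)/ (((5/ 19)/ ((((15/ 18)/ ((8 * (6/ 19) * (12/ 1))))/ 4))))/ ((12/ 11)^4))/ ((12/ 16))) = -81343380305520551791/ 48535247065743360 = -1675.97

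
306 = 306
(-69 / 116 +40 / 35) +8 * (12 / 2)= 39421 / 812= 48.55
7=7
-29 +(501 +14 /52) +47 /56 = 344423 /728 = 473.11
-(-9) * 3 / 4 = 27 / 4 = 6.75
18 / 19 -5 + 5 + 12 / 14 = 240 / 133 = 1.80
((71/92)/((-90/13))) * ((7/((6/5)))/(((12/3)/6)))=-6461/6624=-0.98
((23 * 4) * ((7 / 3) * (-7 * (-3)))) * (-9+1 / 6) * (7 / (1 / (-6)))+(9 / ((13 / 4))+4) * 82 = 1673023.08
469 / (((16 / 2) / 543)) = 254667 / 8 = 31833.38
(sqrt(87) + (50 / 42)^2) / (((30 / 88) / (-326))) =-14344 * sqrt(87) / 15 - 1793000 / 1323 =-10274.71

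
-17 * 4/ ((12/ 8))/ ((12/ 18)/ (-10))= 680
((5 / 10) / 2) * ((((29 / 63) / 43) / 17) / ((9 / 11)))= 0.00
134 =134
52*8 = 416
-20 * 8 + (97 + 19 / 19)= -62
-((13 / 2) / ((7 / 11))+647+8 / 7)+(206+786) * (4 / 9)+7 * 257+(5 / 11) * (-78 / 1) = 2142863 / 1386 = 1546.08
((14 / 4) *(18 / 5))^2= 3969 / 25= 158.76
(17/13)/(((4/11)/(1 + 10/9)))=3553/468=7.59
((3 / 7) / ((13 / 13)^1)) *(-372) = -1116 / 7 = -159.43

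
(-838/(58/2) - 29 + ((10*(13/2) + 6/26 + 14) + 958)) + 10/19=7018741/7163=979.86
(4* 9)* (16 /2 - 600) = -21312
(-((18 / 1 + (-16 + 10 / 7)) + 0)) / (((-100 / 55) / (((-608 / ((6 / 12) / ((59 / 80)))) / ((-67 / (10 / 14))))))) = 295944 / 16415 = 18.03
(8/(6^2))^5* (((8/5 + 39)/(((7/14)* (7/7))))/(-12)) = -3248/885735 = -0.00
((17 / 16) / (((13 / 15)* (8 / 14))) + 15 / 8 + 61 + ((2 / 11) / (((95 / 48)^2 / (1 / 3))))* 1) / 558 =5371757627 / 46089014400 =0.12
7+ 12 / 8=17 / 2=8.50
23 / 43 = 0.53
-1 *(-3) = 3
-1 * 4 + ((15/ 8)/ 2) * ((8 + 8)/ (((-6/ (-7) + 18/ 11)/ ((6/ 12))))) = -127/ 128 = -0.99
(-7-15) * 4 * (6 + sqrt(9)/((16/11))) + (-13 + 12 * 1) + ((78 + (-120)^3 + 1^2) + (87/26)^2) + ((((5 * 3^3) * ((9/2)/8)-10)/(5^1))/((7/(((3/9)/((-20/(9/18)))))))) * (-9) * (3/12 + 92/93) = -162287836057201/93882880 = -1728620.13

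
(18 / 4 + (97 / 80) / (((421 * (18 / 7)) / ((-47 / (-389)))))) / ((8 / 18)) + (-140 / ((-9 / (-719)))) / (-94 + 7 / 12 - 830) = 11068695594917 / 497752947840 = 22.24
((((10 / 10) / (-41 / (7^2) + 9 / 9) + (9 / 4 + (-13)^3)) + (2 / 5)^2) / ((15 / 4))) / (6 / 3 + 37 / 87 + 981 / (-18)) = 12693097 / 1132625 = 11.21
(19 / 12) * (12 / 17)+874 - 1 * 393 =8196 / 17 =482.12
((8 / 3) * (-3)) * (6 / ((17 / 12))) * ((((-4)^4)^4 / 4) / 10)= -309237645312 / 85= -3638089944.85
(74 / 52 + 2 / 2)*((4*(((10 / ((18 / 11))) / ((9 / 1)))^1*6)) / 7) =220 / 39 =5.64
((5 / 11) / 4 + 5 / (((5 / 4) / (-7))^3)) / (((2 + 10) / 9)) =-658.47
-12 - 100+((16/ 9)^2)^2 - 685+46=-4861775/ 6561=-741.01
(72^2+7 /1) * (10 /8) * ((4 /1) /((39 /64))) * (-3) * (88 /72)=-18272320 /117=-156173.68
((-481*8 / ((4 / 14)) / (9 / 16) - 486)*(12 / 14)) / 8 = -109931 / 42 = -2617.40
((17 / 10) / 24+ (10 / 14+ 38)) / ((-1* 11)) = -65159 / 18480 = -3.53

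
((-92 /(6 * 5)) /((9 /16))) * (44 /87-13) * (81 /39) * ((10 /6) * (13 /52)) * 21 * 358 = 501220048 /1131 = 443165.38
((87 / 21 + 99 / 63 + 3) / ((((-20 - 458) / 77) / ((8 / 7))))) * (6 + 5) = -29524 / 1673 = -17.65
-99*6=-594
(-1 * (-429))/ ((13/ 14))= 462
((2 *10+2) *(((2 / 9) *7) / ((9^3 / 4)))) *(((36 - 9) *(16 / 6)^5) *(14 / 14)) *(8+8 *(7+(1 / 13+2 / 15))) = 517061214208 / 11514555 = 44905.01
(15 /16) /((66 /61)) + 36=12977 /352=36.87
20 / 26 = 10 / 13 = 0.77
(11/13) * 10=110/13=8.46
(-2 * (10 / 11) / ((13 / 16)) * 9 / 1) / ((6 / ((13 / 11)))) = -480 / 121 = -3.97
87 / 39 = 29 / 13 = 2.23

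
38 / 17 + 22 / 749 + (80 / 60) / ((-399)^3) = 785013118880 / 346635182943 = 2.26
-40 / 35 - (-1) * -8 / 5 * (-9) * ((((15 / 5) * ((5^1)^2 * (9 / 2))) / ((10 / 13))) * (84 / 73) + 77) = 21404984 / 2555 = 8377.68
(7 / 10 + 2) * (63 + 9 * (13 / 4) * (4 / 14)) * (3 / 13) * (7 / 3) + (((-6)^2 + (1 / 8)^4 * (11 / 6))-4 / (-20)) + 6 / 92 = 1028809945 / 7348224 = 140.01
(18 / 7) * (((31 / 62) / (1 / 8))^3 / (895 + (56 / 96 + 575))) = 13824 / 123529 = 0.11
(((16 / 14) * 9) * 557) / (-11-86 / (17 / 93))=-681768 / 57295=-11.90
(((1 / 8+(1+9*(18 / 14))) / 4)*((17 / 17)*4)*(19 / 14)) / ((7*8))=13509 / 43904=0.31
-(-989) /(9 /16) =15824 /9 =1758.22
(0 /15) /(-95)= 0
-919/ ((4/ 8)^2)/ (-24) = 153.17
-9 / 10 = -0.90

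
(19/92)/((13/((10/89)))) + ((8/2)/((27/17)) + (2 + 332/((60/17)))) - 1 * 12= 622124783/7184970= 86.59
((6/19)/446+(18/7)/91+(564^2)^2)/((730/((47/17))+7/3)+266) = 38506444953626707821/202598107985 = 190063201.17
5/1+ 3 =8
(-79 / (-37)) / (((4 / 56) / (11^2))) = 133826 / 37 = 3616.92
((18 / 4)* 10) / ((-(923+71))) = -45 / 994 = -0.05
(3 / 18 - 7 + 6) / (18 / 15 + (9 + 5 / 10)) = -25 / 321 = -0.08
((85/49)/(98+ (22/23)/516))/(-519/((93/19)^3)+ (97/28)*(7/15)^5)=-45642333063375000/11214207568858814611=-0.00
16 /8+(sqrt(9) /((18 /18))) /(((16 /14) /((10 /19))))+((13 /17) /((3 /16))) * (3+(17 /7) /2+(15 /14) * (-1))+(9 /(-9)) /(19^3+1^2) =16.20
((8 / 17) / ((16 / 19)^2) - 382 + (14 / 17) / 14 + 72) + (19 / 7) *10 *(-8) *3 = -3658369 / 3808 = -960.71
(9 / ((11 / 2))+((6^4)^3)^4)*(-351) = -86688167008095945503976722148963517470894 / 11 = -7880742455281449591270611000000000000000.00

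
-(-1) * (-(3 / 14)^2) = -9 / 196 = -0.05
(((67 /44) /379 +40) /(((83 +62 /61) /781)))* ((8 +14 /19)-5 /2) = 684749978829 /295241000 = 2319.29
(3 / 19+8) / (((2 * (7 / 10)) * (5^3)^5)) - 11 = -1785888671844 / 162353515625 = -11.00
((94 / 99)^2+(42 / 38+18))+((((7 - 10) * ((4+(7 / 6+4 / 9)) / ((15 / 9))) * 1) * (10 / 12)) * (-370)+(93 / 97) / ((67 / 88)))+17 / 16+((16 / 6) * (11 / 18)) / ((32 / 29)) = 60763053018835 / 19363796496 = 3137.97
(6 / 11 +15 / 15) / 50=17 / 550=0.03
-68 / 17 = -4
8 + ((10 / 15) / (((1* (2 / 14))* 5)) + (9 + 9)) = 404 / 15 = 26.93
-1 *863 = -863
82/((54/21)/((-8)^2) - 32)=-18368/7159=-2.57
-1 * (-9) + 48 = 57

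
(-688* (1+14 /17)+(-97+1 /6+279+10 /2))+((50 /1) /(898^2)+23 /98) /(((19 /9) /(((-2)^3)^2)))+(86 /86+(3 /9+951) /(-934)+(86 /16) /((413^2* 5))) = -659981471941928078651 /622434181469391480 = -1060.32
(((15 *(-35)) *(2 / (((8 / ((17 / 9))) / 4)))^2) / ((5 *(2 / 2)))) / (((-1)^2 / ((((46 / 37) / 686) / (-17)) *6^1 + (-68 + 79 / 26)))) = 3441558115 / 141414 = 24336.76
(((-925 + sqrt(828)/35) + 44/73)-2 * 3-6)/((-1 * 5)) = 68357/365-6 * sqrt(23)/175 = 187.12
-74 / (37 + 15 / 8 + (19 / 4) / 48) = -14208 / 7483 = -1.90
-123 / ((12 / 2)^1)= -41 / 2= -20.50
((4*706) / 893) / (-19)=-2824 / 16967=-0.17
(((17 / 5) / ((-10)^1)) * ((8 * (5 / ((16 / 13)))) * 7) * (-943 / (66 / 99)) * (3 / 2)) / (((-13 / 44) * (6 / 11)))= -40734771 / 40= -1018369.28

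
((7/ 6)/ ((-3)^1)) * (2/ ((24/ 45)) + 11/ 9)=-1253/ 648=-1.93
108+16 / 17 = 1852 / 17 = 108.94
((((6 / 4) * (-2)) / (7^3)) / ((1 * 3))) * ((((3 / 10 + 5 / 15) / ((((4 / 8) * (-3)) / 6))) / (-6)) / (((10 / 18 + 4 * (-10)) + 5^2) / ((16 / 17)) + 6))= 152 / 1154195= 0.00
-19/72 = -0.26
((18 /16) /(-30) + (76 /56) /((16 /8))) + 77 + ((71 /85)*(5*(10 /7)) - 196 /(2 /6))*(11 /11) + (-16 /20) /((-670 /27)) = -1608505879 /3189200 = -504.36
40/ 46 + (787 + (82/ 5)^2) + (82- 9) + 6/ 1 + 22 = 665752/ 575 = 1157.83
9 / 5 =1.80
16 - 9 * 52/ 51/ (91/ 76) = 992/ 119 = 8.34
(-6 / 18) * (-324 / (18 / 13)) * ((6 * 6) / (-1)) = -2808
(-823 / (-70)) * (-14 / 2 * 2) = -823 / 5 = -164.60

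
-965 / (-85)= 193 / 17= 11.35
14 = 14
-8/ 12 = -2/ 3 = -0.67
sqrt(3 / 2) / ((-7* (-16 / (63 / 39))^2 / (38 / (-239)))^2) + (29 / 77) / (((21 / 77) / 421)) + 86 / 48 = 1432809* sqrt(6) / 53458792644608 + 97973 / 168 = 583.17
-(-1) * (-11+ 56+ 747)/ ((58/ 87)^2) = 1782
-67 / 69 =-0.97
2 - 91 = -89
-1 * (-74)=74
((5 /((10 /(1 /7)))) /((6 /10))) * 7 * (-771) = -1285 /2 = -642.50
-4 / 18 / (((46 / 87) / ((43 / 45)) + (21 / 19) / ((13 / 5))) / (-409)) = 251951362 / 2712285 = 92.89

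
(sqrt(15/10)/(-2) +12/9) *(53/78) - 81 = -9371/117 - 53 *sqrt(6)/312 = -80.51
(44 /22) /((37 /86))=4.65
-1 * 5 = -5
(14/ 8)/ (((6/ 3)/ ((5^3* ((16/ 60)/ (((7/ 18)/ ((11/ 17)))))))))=825/ 17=48.53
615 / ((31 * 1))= 615 / 31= 19.84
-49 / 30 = -1.63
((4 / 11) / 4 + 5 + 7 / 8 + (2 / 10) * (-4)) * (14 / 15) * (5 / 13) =15911 / 8580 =1.85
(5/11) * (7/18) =35/198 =0.18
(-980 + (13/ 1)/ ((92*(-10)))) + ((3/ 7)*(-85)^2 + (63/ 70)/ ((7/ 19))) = 13645441/ 6440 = 2118.86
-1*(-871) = 871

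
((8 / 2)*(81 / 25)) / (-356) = -81 / 2225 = -0.04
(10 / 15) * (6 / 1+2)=16 / 3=5.33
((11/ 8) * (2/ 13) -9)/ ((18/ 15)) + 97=27979/ 312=89.68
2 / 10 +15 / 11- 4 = -134 / 55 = -2.44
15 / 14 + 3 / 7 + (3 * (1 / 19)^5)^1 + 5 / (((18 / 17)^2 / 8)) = 14913544763 / 401128038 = 37.18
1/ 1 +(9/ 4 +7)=41/ 4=10.25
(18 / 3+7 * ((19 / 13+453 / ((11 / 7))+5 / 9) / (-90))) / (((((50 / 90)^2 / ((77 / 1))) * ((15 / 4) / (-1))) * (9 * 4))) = 13441687 / 438750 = 30.64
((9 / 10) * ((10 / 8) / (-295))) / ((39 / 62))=-93 / 15340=-0.01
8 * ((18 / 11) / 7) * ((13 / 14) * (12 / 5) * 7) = 11232 / 385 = 29.17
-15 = -15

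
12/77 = 0.16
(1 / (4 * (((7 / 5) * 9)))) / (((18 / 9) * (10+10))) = 1 / 2016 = 0.00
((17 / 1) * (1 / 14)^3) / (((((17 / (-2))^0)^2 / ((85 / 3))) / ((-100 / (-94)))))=36125 / 193452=0.19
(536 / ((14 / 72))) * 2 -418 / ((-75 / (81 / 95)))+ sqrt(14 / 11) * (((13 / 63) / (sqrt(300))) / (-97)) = 4828158 / 875 -13 * sqrt(462) / 2016630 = 5517.89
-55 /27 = -2.04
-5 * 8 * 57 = -2280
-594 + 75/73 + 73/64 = -2765039/4672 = -591.83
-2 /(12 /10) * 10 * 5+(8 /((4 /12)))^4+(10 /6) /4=3980317 /12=331693.08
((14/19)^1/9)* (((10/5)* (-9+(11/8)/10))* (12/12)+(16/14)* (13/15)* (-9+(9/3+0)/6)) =-21961/10260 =-2.14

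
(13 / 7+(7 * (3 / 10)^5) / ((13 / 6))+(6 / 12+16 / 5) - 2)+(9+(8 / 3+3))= 248862163 / 13650000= 18.23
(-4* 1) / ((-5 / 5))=4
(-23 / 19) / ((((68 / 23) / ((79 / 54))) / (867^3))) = -59337243887 / 152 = -390376604.52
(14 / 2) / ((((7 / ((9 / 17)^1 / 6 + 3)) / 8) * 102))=70 / 289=0.24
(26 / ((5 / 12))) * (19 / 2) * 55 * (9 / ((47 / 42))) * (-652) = -170967051.57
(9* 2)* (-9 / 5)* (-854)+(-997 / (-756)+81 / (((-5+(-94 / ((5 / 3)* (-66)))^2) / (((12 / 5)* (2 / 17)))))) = 5740480801789 / 207495540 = 27665.56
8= 8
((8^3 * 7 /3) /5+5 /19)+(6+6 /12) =140047 /570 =245.70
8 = 8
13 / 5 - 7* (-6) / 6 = 9.60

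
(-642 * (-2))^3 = 2116874304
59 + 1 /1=60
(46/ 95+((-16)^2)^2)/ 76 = 3112983/ 3610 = 862.32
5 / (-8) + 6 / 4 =7 / 8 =0.88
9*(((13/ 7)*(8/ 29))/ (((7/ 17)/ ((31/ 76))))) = 123318/ 26999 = 4.57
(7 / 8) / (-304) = -7 / 2432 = -0.00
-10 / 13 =-0.77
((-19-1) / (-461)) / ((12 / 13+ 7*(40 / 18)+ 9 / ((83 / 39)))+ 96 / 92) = 4467060 / 2239610377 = 0.00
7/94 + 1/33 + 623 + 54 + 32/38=39956833/58938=677.95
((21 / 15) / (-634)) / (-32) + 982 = 99614087 / 101440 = 982.00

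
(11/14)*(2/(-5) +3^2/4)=407/280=1.45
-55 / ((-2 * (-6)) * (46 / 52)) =-715 / 138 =-5.18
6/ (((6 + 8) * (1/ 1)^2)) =3/ 7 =0.43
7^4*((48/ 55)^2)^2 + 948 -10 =21328793066/ 9150625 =2330.86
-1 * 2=-2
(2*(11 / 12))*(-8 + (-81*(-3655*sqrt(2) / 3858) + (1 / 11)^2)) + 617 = 361845*sqrt(2) / 2572 + 39755 / 66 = 801.31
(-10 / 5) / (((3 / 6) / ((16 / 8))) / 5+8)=-40 / 161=-0.25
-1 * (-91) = 91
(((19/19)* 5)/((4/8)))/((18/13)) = 65/9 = 7.22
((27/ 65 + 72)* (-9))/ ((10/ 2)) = -42363/ 325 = -130.35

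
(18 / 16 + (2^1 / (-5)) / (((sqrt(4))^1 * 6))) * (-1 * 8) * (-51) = 2227 / 5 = 445.40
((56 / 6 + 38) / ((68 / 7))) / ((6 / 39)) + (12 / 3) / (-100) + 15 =237821 / 5100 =46.63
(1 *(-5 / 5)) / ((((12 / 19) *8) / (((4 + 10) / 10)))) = -0.28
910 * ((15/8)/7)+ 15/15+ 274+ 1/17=35279/68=518.81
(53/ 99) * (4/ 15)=212/ 1485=0.14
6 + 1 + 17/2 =31/2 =15.50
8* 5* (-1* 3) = -120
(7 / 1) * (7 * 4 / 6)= 98 / 3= 32.67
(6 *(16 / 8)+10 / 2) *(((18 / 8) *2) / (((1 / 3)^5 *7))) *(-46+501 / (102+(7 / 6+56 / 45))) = -7197333894 / 65779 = -109416.89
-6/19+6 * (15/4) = 843/38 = 22.18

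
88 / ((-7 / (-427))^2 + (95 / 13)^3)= 179850814 / 797573643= 0.23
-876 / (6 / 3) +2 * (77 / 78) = -17005 / 39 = -436.03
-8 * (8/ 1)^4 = -32768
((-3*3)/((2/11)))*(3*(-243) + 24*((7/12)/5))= 359469/10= 35946.90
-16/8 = -2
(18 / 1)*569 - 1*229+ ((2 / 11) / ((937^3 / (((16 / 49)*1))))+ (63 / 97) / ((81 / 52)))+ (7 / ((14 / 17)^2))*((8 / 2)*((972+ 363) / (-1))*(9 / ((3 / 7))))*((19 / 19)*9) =-4028533550274975751948 / 387098761263291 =-10406991.58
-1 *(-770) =770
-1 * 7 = -7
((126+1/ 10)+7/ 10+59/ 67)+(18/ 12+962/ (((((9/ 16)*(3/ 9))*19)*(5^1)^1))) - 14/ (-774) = 180512945/ 985302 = 183.21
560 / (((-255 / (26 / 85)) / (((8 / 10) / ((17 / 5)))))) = -11648 / 73695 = -0.16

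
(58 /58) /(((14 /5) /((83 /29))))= 415 /406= 1.02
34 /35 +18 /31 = 1684 /1085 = 1.55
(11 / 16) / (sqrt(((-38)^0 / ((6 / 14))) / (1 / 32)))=11 *sqrt(42) / 896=0.08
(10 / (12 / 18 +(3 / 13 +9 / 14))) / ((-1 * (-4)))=1365 / 841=1.62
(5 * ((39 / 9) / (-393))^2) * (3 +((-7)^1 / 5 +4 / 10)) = 1690 / 1390041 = 0.00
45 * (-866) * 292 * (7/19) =-79654680/19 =-4192351.58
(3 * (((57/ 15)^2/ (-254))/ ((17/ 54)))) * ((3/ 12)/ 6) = -0.02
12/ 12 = 1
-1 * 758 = -758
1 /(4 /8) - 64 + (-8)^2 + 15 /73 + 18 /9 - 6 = -131 /73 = -1.79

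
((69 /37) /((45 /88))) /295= 0.01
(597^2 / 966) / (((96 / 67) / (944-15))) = 2464885043 / 10304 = 239216.33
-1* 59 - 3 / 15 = -296 / 5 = -59.20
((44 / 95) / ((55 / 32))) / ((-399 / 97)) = -12416 / 189525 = -0.07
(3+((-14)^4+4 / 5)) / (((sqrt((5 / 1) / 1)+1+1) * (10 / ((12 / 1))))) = -2305188 / 25+1152594 * sqrt(5) / 25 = 10883.62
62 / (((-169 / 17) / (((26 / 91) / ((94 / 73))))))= -76942 / 55601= -1.38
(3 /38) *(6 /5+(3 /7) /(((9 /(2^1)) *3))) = 194 /1995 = 0.10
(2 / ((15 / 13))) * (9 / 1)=78 / 5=15.60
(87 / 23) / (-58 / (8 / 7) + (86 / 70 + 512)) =12180 / 1489181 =0.01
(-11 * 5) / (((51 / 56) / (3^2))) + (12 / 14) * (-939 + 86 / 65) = -1488714 / 1105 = -1347.25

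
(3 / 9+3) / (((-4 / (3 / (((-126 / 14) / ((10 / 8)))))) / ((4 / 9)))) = 25 / 162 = 0.15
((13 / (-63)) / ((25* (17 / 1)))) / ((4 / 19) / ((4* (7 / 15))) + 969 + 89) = -247 / 538288425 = -0.00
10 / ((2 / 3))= 15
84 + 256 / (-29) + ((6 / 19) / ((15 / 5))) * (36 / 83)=3439948 / 45733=75.22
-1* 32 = -32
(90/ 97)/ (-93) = -30/ 3007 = -0.01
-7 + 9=2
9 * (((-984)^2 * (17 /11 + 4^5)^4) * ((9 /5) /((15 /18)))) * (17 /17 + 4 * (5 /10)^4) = 1905271502551075983929184 /73205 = 26026521447320210148.61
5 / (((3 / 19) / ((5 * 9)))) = 1425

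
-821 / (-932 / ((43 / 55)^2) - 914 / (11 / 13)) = 0.32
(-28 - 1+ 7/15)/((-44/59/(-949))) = -5991037/165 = -36309.32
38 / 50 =19 / 25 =0.76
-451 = -451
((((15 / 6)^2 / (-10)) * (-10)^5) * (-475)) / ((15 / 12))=-23750000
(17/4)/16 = 17/64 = 0.27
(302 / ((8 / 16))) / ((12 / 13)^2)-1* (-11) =25915 / 36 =719.86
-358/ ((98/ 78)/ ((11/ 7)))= -153582/ 343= -447.76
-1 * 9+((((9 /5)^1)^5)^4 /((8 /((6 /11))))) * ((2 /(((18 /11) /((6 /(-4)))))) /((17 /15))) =-36496342324436411403 /2593994140625000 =-14069.55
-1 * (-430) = 430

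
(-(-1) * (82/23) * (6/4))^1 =123/23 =5.35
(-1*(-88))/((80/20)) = 22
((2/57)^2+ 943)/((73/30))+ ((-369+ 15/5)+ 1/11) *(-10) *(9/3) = 9883393460/869649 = 11364.81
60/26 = 30/13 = 2.31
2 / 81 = 0.02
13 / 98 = 0.13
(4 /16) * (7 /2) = 7 /8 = 0.88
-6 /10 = -3 /5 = -0.60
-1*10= -10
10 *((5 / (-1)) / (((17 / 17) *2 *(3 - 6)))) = 25 / 3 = 8.33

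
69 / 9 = 23 / 3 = 7.67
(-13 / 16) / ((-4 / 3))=39 / 64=0.61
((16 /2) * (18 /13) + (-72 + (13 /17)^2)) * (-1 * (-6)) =-1360146 /3757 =-362.03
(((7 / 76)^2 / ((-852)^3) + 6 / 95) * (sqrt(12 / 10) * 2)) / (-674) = -1128089659147 * sqrt(30) / 30096492037862400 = -0.00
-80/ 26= -40/ 13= -3.08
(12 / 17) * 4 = 2.82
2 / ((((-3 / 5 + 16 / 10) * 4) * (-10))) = -1 / 20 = -0.05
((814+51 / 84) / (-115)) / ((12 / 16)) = -7603 / 805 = -9.44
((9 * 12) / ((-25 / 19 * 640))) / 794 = -0.00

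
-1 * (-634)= 634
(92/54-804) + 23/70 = -1515719/1890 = -801.97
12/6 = 2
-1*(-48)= 48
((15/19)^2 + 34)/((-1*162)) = -12499/58482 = -0.21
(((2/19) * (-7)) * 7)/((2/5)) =-245/19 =-12.89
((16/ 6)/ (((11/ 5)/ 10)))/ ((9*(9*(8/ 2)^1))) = 100/ 2673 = 0.04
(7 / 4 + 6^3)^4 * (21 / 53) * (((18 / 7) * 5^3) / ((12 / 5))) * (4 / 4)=3237390938705625 / 27136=119302437304.89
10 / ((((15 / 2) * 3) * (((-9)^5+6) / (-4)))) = 16 / 531387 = 0.00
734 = 734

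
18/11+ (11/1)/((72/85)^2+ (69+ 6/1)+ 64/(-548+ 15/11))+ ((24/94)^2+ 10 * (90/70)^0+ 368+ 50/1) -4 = 33985632949800099/79807134238733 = 425.85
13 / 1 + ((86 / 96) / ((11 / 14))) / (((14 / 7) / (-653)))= -189689 / 528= -359.26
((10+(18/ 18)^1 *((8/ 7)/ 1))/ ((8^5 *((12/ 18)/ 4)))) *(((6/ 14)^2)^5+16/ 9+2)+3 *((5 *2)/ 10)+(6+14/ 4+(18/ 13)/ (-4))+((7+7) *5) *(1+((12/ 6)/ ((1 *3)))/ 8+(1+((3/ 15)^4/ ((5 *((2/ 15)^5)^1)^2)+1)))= 1593906659171507602673/ 631732166467584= 2523073.45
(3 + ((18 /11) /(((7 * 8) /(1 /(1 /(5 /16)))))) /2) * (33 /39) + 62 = 64.54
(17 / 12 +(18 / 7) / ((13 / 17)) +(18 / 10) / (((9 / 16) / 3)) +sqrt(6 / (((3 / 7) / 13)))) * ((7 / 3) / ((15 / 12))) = 28 * sqrt(182) / 15 +78511 / 2925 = 52.02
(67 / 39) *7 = 469 / 39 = 12.03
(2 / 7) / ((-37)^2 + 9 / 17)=17 / 81487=0.00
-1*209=-209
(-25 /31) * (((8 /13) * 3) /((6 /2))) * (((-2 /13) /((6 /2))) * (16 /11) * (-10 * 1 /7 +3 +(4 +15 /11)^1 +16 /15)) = 11829760 /39936897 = 0.30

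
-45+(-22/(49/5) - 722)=-37693/49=-769.24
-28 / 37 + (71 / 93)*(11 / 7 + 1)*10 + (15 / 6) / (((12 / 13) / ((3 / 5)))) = 1316729 / 64232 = 20.50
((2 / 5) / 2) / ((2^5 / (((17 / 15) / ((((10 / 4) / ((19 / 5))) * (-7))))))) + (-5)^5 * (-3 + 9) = -3937500323 / 210000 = -18750.00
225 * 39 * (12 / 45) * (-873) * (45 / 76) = -22981725 / 19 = -1209564.47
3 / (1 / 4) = 12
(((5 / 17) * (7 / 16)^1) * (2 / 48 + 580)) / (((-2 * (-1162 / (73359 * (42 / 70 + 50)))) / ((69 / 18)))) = 660282343149 / 1444864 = 456985.81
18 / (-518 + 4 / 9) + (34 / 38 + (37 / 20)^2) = 75801219 / 17700400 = 4.28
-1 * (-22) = 22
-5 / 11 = -0.45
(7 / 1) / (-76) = -7 / 76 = -0.09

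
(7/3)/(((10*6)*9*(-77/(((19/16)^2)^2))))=-130321/1167851520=-0.00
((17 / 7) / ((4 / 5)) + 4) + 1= 8.04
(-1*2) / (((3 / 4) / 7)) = -56 / 3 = -18.67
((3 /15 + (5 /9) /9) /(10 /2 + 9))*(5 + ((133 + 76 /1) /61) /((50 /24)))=537049 /4323375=0.12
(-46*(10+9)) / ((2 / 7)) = -3059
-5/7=-0.71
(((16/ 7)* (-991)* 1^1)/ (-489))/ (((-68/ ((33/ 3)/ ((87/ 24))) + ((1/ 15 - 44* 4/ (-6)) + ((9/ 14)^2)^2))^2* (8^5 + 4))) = 2528047735628800/ 917346484126330632873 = 0.00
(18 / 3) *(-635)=-3810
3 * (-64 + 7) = -171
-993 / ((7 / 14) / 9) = -17874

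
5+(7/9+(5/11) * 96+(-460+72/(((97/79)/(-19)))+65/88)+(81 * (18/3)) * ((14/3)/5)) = -37378073/34920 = -1070.39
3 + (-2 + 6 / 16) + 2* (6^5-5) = 124347 / 8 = 15543.38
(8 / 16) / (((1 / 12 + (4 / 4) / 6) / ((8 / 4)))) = 4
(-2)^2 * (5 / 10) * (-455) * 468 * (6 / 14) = -182520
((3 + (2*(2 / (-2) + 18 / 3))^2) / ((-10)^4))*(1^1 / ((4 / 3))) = 309 / 40000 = 0.01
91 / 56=13 / 8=1.62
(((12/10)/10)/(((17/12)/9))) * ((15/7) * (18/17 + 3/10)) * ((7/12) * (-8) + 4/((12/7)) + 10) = 122958/7225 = 17.02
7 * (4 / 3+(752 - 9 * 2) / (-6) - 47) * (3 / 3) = -1176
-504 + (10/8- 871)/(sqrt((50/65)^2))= -65387/40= -1634.68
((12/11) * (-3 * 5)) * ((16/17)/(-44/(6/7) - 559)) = 8640/342397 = 0.03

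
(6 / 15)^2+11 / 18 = 0.77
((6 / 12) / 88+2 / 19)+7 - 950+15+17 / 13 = -40280345 / 43472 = -926.58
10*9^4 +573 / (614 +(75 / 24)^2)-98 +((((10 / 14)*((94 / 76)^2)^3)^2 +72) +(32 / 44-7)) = 609227907115599446986248016983 / 9289108624822403649040384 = 65585.18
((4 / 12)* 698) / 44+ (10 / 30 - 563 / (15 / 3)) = -106.98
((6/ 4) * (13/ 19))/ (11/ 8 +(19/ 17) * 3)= 2652/ 12217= 0.22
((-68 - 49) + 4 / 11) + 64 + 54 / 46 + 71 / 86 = -1101757 / 21758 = -50.64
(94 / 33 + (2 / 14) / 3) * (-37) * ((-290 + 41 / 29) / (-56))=-69052619 / 125048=-552.21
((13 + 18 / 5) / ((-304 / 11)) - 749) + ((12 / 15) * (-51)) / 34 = -1141217 / 1520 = -750.80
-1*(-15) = 15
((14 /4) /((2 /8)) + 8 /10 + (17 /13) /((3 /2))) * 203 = 620368 /195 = 3181.37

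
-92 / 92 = -1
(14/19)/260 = 7/2470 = 0.00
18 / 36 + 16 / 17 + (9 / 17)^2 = 995 / 578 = 1.72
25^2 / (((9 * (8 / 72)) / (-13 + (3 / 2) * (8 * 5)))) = 29375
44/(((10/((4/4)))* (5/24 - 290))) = -528/34775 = -0.02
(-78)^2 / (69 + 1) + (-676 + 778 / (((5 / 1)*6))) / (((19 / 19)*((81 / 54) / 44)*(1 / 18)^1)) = -2402038 / 7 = -343148.29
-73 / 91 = -0.80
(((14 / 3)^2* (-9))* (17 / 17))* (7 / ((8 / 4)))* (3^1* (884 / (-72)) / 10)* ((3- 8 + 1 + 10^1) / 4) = 75803 / 20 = 3790.15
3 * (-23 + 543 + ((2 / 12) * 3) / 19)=59283 / 38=1560.08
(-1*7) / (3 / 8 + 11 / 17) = -6.85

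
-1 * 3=-3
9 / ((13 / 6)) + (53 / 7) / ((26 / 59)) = 3883 / 182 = 21.34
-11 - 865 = -876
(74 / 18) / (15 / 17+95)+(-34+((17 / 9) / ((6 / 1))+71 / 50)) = -7090519 / 220050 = -32.22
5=5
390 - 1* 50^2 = -2110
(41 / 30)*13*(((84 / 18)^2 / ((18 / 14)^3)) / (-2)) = -8958131 / 98415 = -91.02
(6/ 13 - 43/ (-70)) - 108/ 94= -0.07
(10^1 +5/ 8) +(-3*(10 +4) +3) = -227/ 8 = -28.38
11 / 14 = 0.79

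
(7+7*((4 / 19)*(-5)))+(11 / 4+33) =2689 / 76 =35.38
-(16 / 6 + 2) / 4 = -7 / 6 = -1.17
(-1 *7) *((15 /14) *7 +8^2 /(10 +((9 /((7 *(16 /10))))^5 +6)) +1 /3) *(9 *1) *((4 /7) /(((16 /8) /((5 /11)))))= -9514561791165 /98958601951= -96.15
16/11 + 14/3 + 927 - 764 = 5581/33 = 169.12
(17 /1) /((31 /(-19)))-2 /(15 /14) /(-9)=-42737 /4185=-10.21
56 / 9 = 6.22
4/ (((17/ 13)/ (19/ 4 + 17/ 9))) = 20.31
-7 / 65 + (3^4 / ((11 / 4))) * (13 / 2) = 136813 / 715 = 191.35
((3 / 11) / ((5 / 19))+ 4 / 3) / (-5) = -391 / 825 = -0.47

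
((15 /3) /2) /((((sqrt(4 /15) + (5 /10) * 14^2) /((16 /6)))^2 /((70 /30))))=12605600 /2918268441 - 34300 * sqrt(15) /2918268441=0.00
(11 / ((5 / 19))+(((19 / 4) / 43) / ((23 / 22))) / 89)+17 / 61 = 2259386773 / 53692810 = 42.08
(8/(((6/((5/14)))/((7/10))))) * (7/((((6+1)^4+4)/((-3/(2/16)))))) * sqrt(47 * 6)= -56 * sqrt(282)/2405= -0.39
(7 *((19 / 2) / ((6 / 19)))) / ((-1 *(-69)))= 2527 / 828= 3.05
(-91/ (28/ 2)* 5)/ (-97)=0.34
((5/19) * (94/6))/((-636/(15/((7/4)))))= -1175/21147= -0.06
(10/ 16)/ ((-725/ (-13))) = 13/ 1160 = 0.01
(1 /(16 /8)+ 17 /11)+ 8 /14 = 403 /154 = 2.62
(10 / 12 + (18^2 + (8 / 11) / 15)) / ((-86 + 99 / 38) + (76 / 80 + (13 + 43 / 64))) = -21728096 / 4599529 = -4.72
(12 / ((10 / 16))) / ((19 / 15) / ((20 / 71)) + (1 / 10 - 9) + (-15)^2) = 5760 / 66179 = 0.09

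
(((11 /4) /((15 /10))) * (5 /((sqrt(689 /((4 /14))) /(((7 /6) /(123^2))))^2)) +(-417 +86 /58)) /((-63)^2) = -205234548397597435 /1960390187146319292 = -0.10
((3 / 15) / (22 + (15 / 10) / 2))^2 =16 / 207025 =0.00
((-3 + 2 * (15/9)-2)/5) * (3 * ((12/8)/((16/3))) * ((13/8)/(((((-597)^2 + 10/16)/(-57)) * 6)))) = 171/14037056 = 0.00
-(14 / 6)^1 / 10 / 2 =-7 / 60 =-0.12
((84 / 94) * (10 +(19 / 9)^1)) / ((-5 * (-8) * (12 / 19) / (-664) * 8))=-1203251 / 33840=-35.56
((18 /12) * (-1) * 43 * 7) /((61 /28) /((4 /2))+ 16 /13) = -109564 /563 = -194.61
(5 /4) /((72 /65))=325 /288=1.13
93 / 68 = 1.37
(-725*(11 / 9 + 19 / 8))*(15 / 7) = -134125 / 24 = -5588.54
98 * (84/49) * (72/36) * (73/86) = 12264/43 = 285.21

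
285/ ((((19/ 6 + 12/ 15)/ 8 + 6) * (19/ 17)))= 61200/ 1559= 39.26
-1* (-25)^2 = -625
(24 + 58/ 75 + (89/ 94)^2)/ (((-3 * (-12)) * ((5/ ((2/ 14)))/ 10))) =17011363/ 83500200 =0.20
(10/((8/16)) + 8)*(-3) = -84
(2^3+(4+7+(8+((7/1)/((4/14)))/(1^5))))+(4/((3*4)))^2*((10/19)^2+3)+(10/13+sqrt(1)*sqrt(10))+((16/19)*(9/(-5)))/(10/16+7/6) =sqrt(10)+940556659/18161910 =54.95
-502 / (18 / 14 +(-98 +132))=-3514 / 247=-14.23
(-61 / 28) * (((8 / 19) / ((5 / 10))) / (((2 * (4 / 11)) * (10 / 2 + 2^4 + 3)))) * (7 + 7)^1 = -671 / 456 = -1.47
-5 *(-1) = 5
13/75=0.17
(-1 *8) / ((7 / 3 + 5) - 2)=-3 / 2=-1.50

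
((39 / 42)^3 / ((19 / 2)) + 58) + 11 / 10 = 7714079 / 130340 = 59.18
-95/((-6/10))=475/3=158.33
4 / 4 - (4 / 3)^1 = -0.33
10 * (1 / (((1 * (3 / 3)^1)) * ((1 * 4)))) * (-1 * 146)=-365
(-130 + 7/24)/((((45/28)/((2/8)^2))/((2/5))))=-21791/10800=-2.02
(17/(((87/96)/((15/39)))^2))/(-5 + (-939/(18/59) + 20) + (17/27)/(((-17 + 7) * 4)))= -0.00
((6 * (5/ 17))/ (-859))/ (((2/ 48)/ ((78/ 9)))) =-6240/ 14603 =-0.43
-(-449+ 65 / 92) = 41243 / 92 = 448.29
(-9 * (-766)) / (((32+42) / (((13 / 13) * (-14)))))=-48258 / 37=-1304.27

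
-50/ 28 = -25/ 14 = -1.79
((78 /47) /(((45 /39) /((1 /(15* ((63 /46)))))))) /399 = 15548 /88607925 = 0.00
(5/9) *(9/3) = 5/3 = 1.67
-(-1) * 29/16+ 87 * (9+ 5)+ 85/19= 372183/304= 1224.29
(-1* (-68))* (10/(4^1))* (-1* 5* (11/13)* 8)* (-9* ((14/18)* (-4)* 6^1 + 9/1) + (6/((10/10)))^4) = -103448400/13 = -7957569.23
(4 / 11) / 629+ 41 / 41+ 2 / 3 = 34607 / 20757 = 1.67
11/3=3.67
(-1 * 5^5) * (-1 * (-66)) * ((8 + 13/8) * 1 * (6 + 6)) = -23821875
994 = 994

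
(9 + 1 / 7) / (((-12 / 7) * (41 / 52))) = -832 / 123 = -6.76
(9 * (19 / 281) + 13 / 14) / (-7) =-6047 / 27538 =-0.22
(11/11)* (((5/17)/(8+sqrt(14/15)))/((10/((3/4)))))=45/16082-3* sqrt(210)/128656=0.00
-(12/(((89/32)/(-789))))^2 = -91794456576/7921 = -11588745.94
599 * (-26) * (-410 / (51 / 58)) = 370349720 / 51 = 7261759.22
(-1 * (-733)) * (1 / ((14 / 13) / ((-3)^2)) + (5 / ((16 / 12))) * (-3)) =-59373 / 28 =-2120.46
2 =2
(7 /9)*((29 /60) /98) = 29 /7560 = 0.00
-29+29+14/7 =2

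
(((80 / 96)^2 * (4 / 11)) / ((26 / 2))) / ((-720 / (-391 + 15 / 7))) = 6805 / 648648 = 0.01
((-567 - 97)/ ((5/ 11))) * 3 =-21912/ 5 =-4382.40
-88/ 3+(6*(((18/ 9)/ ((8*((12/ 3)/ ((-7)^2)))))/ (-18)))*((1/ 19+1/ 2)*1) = -54533/ 1824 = -29.90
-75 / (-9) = 25 / 3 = 8.33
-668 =-668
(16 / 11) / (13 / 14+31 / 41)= 9184 / 10637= 0.86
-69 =-69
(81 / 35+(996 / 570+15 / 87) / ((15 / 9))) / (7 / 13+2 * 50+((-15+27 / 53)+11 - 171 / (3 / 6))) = -57570084 / 4068460025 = -0.01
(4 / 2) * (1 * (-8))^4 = 8192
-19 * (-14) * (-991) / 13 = -263606 / 13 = -20277.38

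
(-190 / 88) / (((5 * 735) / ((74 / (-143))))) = 703 / 2312310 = 0.00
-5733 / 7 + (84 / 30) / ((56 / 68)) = -4078 / 5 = -815.60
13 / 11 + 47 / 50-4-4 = -5.88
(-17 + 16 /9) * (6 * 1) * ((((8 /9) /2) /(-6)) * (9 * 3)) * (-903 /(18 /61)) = -558990.44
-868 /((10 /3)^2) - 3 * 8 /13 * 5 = -87.35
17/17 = 1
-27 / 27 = -1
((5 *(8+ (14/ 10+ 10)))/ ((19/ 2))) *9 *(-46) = -80316/ 19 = -4227.16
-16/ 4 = -4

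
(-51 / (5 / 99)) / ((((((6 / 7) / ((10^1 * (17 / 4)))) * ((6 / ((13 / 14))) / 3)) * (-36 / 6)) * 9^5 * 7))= 41327 / 4408992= 0.01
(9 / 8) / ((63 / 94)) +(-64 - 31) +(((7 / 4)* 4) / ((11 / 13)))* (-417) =-1091259 / 308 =-3543.05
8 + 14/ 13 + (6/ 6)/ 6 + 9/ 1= 1423/ 78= 18.24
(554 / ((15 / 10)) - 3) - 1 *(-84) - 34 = 1249 / 3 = 416.33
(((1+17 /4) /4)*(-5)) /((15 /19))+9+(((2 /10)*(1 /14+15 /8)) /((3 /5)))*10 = 2411 /336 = 7.18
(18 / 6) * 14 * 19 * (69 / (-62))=-27531 / 31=-888.10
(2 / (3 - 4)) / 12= -1 / 6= -0.17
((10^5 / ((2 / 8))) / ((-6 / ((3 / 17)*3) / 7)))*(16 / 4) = -16800000 / 17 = -988235.29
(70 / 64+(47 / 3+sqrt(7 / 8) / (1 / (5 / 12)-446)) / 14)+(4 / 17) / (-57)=2.21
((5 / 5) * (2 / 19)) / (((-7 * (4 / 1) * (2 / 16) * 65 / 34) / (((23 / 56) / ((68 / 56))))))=-46 / 8645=-0.01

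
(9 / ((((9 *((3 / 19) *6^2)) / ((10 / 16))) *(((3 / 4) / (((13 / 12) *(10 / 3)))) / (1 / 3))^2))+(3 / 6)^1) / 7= 1109963 / 9920232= 0.11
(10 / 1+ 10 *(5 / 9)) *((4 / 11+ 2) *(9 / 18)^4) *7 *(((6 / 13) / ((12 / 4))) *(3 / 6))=245 / 198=1.24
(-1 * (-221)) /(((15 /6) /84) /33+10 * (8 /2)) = 72072 /13045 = 5.52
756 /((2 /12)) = 4536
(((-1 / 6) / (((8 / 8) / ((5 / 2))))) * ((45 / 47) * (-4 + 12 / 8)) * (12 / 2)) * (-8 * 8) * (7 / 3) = -42000 / 47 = -893.62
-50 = -50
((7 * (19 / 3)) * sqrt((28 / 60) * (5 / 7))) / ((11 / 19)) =2527 * sqrt(3) / 99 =44.21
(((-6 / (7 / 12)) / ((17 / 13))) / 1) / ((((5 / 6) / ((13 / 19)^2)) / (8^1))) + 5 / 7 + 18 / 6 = -6795022 / 214795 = -31.63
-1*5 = -5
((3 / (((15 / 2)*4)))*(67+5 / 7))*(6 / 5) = 1422 / 175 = 8.13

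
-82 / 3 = -27.33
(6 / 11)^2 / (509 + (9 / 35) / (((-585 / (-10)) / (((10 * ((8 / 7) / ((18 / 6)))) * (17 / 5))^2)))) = 7223580 / 12376044923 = 0.00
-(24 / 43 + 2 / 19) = -542 / 817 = -0.66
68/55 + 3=233/55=4.24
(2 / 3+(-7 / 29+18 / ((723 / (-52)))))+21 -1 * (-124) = 3021988 / 20967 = 144.13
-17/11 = -1.55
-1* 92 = -92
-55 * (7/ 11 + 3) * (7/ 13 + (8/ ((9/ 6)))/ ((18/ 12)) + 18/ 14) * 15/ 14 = -2203000/ 1911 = -1152.80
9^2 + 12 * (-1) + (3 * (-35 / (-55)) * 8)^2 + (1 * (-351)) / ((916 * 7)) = 234463605 / 775852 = 302.20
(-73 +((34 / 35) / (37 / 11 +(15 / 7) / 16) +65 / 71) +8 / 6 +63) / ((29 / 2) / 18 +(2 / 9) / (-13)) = -1783402556 / 188152485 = -9.48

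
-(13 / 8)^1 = -13 / 8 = -1.62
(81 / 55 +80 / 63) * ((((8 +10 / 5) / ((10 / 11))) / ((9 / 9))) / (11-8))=10.06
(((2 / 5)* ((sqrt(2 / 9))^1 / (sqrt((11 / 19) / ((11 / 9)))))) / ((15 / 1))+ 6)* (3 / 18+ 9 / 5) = 11.84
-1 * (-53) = 53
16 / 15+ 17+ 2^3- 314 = -4319 / 15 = -287.93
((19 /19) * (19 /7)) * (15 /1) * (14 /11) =570 /11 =51.82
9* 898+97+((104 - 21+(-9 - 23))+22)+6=8258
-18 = -18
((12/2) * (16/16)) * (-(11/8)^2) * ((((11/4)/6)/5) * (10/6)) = -1331/768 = -1.73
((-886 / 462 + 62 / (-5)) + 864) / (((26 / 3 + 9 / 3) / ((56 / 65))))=603928 / 9625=62.75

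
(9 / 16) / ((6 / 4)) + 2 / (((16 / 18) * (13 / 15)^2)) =4557 / 1352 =3.37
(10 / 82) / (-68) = -5 / 2788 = -0.00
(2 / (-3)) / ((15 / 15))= -2 / 3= -0.67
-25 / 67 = -0.37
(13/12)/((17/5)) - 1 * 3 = -547/204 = -2.68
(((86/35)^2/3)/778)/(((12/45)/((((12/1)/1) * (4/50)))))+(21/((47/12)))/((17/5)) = 3019835712/1903717375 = 1.59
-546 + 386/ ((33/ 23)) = -9140/ 33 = -276.97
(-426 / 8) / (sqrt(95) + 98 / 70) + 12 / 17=-4.07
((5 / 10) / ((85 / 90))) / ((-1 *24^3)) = -1 / 26112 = -0.00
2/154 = 1/77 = 0.01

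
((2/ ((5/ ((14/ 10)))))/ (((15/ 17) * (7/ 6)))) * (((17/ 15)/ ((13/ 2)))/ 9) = 2312/ 219375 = 0.01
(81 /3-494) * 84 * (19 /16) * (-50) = 4658325 /2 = 2329162.50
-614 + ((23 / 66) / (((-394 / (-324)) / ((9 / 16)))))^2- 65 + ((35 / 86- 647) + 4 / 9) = -616488262183253 / 465231115008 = -1325.12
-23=-23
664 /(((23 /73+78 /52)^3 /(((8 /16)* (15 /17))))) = 3099687456 /63272725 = 48.99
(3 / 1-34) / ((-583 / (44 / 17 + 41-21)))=11904 / 9911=1.20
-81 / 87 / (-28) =27 / 812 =0.03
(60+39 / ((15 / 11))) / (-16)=-443 / 80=-5.54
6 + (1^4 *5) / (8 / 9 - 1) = -39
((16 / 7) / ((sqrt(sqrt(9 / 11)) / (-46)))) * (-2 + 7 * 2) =-2944 * 11^(1 / 4) * sqrt(3) / 7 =-1326.63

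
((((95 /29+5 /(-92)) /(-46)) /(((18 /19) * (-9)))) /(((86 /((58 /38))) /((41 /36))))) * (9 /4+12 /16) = 39155 /78613632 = 0.00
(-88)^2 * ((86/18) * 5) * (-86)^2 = 12314044160/9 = 1368227128.89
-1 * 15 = -15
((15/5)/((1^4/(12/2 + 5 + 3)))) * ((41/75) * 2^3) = 4592/25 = 183.68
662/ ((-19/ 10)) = -6620/ 19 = -348.42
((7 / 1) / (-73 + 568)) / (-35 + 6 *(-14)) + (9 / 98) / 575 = 3877 / 94837050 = 0.00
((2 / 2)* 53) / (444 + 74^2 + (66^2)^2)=53 / 18980656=0.00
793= 793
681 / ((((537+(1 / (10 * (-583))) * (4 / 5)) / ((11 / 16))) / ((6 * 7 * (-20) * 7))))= -80248273875 / 15653546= -5126.52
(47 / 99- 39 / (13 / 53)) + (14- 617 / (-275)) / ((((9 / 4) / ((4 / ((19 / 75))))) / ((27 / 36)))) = -137374 / 1881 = -73.03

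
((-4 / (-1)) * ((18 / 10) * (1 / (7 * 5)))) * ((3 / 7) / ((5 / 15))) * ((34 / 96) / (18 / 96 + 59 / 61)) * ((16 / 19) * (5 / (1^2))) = 1791936 / 5246185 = 0.34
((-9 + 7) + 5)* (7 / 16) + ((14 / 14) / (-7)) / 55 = 8069 / 6160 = 1.31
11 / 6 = 1.83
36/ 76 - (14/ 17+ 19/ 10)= -7267/ 3230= -2.25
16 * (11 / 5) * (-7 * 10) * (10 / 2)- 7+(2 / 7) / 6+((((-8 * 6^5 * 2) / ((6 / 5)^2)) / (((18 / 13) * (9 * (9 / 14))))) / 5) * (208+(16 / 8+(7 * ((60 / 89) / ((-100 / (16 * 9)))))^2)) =-1409526194702 / 2495115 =-564914.32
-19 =-19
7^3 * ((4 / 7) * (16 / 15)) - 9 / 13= 208.37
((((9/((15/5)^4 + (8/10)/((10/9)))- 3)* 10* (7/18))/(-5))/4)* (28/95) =32144/194085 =0.17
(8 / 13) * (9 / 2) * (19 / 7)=684 / 91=7.52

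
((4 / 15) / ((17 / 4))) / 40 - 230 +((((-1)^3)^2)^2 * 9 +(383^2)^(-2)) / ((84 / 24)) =-43676250543805156 / 192045139784925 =-227.43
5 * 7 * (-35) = -1225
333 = 333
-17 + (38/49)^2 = -39373/2401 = -16.40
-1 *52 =-52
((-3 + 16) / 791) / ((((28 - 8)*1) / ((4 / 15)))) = 13 / 59325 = 0.00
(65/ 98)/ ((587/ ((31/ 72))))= 2015/ 4141872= 0.00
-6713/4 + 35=-6573/4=-1643.25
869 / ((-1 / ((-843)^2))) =-617553981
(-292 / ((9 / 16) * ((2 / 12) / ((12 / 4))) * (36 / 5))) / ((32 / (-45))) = 1825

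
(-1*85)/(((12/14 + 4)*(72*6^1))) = -0.04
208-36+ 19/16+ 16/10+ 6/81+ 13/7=2671987/15120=176.72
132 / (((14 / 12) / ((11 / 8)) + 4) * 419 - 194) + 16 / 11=1.53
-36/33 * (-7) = 84/11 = 7.64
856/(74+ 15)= 856/89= 9.62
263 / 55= 4.78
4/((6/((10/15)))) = 4/9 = 0.44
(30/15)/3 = 2/3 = 0.67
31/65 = 0.48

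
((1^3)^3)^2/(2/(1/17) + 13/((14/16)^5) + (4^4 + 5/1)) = 16807/5384049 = 0.00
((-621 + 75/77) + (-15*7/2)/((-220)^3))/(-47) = 18485702253/1401276800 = 13.19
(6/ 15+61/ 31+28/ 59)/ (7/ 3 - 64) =-77979/ 1691825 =-0.05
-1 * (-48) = 48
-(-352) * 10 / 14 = 1760 / 7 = 251.43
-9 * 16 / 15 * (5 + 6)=-528 / 5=-105.60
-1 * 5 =-5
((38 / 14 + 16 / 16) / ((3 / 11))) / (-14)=-143 / 147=-0.97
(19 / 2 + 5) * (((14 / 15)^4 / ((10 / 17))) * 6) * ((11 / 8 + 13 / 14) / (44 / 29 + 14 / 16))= 1686931624 / 15609375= 108.07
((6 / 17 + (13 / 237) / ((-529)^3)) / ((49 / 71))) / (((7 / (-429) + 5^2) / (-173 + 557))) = 410357359787973312 / 52206294128439857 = 7.86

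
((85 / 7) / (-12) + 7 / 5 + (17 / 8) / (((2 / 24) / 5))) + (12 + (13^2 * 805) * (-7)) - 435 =-400096247 / 420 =-952610.11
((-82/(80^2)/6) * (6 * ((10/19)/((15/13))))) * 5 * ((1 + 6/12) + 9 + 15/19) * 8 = -76219/28880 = -2.64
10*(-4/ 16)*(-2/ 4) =5/ 4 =1.25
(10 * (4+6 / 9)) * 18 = 840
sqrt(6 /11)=sqrt(66) /11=0.74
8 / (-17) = -8 / 17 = -0.47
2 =2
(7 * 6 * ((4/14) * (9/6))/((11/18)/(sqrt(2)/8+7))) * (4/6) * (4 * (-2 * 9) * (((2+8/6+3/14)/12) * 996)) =-2987707.42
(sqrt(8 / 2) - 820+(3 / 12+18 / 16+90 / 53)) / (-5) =345529 / 2120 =162.99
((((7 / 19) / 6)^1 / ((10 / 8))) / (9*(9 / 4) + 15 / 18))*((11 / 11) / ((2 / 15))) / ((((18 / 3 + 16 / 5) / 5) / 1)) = 0.01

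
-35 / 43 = -0.81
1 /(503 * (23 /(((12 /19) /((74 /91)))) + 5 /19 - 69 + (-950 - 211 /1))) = -0.00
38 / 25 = 1.52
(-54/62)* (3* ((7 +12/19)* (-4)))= 46980/589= 79.76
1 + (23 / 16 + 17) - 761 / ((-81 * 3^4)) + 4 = 2472551 / 104976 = 23.55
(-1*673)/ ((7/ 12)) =-8076/ 7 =-1153.71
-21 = -21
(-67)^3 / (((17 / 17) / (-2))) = 601526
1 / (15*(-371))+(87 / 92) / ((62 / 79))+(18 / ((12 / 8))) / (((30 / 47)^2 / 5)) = 4712892997 / 31742760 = 148.47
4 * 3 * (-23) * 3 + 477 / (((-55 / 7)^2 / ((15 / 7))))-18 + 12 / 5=-500361 / 605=-827.04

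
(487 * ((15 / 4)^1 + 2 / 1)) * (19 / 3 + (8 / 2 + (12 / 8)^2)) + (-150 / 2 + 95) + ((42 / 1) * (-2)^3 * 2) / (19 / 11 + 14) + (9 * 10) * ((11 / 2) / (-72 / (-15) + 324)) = 40062565919 / 1137648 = 35215.26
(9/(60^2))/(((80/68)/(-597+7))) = -1003/800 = -1.25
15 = 15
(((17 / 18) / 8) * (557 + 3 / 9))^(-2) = 2916 / 12623809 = 0.00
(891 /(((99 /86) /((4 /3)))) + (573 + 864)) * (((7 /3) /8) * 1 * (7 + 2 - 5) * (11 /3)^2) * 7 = 4879567 /18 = 271087.06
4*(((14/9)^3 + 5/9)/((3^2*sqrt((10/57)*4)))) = 3149*sqrt(570)/32805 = 2.29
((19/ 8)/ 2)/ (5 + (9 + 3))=19/ 272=0.07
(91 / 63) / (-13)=-1 / 9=-0.11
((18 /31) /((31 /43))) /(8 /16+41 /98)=4214 /4805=0.88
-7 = -7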